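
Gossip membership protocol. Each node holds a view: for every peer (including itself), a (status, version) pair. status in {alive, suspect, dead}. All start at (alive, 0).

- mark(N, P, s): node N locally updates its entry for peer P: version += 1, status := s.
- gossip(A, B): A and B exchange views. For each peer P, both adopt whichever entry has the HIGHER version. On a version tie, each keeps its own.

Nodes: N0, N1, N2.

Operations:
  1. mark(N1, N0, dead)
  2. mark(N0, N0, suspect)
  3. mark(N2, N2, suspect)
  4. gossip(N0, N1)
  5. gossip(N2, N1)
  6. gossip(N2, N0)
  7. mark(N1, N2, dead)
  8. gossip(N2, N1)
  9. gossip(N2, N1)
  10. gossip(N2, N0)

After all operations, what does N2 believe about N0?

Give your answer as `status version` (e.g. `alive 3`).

Op 1: N1 marks N0=dead -> (dead,v1)
Op 2: N0 marks N0=suspect -> (suspect,v1)
Op 3: N2 marks N2=suspect -> (suspect,v1)
Op 4: gossip N0<->N1 -> N0.N0=(suspect,v1) N0.N1=(alive,v0) N0.N2=(alive,v0) | N1.N0=(dead,v1) N1.N1=(alive,v0) N1.N2=(alive,v0)
Op 5: gossip N2<->N1 -> N2.N0=(dead,v1) N2.N1=(alive,v0) N2.N2=(suspect,v1) | N1.N0=(dead,v1) N1.N1=(alive,v0) N1.N2=(suspect,v1)
Op 6: gossip N2<->N0 -> N2.N0=(dead,v1) N2.N1=(alive,v0) N2.N2=(suspect,v1) | N0.N0=(suspect,v1) N0.N1=(alive,v0) N0.N2=(suspect,v1)
Op 7: N1 marks N2=dead -> (dead,v2)
Op 8: gossip N2<->N1 -> N2.N0=(dead,v1) N2.N1=(alive,v0) N2.N2=(dead,v2) | N1.N0=(dead,v1) N1.N1=(alive,v0) N1.N2=(dead,v2)
Op 9: gossip N2<->N1 -> N2.N0=(dead,v1) N2.N1=(alive,v0) N2.N2=(dead,v2) | N1.N0=(dead,v1) N1.N1=(alive,v0) N1.N2=(dead,v2)
Op 10: gossip N2<->N0 -> N2.N0=(dead,v1) N2.N1=(alive,v0) N2.N2=(dead,v2) | N0.N0=(suspect,v1) N0.N1=(alive,v0) N0.N2=(dead,v2)

Answer: dead 1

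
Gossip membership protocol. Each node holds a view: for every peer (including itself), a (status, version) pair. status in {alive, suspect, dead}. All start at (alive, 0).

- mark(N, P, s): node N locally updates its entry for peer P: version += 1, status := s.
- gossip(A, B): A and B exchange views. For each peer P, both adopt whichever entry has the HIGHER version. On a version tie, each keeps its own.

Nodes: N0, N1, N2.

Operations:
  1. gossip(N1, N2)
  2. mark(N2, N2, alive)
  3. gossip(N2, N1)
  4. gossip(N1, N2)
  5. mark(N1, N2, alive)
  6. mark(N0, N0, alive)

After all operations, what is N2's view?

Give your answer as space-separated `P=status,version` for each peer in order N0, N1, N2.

Answer: N0=alive,0 N1=alive,0 N2=alive,1

Derivation:
Op 1: gossip N1<->N2 -> N1.N0=(alive,v0) N1.N1=(alive,v0) N1.N2=(alive,v0) | N2.N0=(alive,v0) N2.N1=(alive,v0) N2.N2=(alive,v0)
Op 2: N2 marks N2=alive -> (alive,v1)
Op 3: gossip N2<->N1 -> N2.N0=(alive,v0) N2.N1=(alive,v0) N2.N2=(alive,v1) | N1.N0=(alive,v0) N1.N1=(alive,v0) N1.N2=(alive,v1)
Op 4: gossip N1<->N2 -> N1.N0=(alive,v0) N1.N1=(alive,v0) N1.N2=(alive,v1) | N2.N0=(alive,v0) N2.N1=(alive,v0) N2.N2=(alive,v1)
Op 5: N1 marks N2=alive -> (alive,v2)
Op 6: N0 marks N0=alive -> (alive,v1)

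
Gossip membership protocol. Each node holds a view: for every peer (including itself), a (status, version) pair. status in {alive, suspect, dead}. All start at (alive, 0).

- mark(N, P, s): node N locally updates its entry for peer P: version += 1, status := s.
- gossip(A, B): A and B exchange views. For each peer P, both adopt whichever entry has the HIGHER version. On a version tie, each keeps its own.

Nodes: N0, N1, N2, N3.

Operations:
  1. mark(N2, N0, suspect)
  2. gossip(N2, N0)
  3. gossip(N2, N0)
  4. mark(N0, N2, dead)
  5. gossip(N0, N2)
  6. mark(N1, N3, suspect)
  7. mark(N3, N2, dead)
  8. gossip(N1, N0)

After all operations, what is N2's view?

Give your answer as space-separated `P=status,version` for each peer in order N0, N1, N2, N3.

Op 1: N2 marks N0=suspect -> (suspect,v1)
Op 2: gossip N2<->N0 -> N2.N0=(suspect,v1) N2.N1=(alive,v0) N2.N2=(alive,v0) N2.N3=(alive,v0) | N0.N0=(suspect,v1) N0.N1=(alive,v0) N0.N2=(alive,v0) N0.N3=(alive,v0)
Op 3: gossip N2<->N0 -> N2.N0=(suspect,v1) N2.N1=(alive,v0) N2.N2=(alive,v0) N2.N3=(alive,v0) | N0.N0=(suspect,v1) N0.N1=(alive,v0) N0.N2=(alive,v0) N0.N3=(alive,v0)
Op 4: N0 marks N2=dead -> (dead,v1)
Op 5: gossip N0<->N2 -> N0.N0=(suspect,v1) N0.N1=(alive,v0) N0.N2=(dead,v1) N0.N3=(alive,v0) | N2.N0=(suspect,v1) N2.N1=(alive,v0) N2.N2=(dead,v1) N2.N3=(alive,v0)
Op 6: N1 marks N3=suspect -> (suspect,v1)
Op 7: N3 marks N2=dead -> (dead,v1)
Op 8: gossip N1<->N0 -> N1.N0=(suspect,v1) N1.N1=(alive,v0) N1.N2=(dead,v1) N1.N3=(suspect,v1) | N0.N0=(suspect,v1) N0.N1=(alive,v0) N0.N2=(dead,v1) N0.N3=(suspect,v1)

Answer: N0=suspect,1 N1=alive,0 N2=dead,1 N3=alive,0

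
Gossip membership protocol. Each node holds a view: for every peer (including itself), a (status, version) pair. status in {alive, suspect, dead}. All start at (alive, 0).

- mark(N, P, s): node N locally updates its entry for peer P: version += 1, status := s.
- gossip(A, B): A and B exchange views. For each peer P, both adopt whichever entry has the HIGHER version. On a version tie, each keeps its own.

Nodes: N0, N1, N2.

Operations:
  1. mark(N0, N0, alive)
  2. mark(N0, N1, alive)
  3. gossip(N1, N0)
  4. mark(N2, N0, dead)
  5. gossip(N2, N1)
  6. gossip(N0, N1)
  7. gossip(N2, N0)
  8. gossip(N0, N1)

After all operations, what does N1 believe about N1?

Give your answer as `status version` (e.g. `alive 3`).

Op 1: N0 marks N0=alive -> (alive,v1)
Op 2: N0 marks N1=alive -> (alive,v1)
Op 3: gossip N1<->N0 -> N1.N0=(alive,v1) N1.N1=(alive,v1) N1.N2=(alive,v0) | N0.N0=(alive,v1) N0.N1=(alive,v1) N0.N2=(alive,v0)
Op 4: N2 marks N0=dead -> (dead,v1)
Op 5: gossip N2<->N1 -> N2.N0=(dead,v1) N2.N1=(alive,v1) N2.N2=(alive,v0) | N1.N0=(alive,v1) N1.N1=(alive,v1) N1.N2=(alive,v0)
Op 6: gossip N0<->N1 -> N0.N0=(alive,v1) N0.N1=(alive,v1) N0.N2=(alive,v0) | N1.N0=(alive,v1) N1.N1=(alive,v1) N1.N2=(alive,v0)
Op 7: gossip N2<->N0 -> N2.N0=(dead,v1) N2.N1=(alive,v1) N2.N2=(alive,v0) | N0.N0=(alive,v1) N0.N1=(alive,v1) N0.N2=(alive,v0)
Op 8: gossip N0<->N1 -> N0.N0=(alive,v1) N0.N1=(alive,v1) N0.N2=(alive,v0) | N1.N0=(alive,v1) N1.N1=(alive,v1) N1.N2=(alive,v0)

Answer: alive 1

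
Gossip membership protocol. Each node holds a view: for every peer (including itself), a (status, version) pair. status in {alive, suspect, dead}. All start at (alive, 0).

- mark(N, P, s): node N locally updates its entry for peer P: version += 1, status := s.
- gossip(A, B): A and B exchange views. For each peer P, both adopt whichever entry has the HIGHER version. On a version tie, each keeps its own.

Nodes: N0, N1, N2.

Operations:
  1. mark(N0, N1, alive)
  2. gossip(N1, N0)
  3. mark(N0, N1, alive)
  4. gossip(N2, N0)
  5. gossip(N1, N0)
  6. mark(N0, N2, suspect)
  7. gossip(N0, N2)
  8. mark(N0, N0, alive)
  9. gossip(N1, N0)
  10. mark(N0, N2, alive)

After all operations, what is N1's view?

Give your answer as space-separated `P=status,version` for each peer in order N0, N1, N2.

Op 1: N0 marks N1=alive -> (alive,v1)
Op 2: gossip N1<->N0 -> N1.N0=(alive,v0) N1.N1=(alive,v1) N1.N2=(alive,v0) | N0.N0=(alive,v0) N0.N1=(alive,v1) N0.N2=(alive,v0)
Op 3: N0 marks N1=alive -> (alive,v2)
Op 4: gossip N2<->N0 -> N2.N0=(alive,v0) N2.N1=(alive,v2) N2.N2=(alive,v0) | N0.N0=(alive,v0) N0.N1=(alive,v2) N0.N2=(alive,v0)
Op 5: gossip N1<->N0 -> N1.N0=(alive,v0) N1.N1=(alive,v2) N1.N2=(alive,v0) | N0.N0=(alive,v0) N0.N1=(alive,v2) N0.N2=(alive,v0)
Op 6: N0 marks N2=suspect -> (suspect,v1)
Op 7: gossip N0<->N2 -> N0.N0=(alive,v0) N0.N1=(alive,v2) N0.N2=(suspect,v1) | N2.N0=(alive,v0) N2.N1=(alive,v2) N2.N2=(suspect,v1)
Op 8: N0 marks N0=alive -> (alive,v1)
Op 9: gossip N1<->N0 -> N1.N0=(alive,v1) N1.N1=(alive,v2) N1.N2=(suspect,v1) | N0.N0=(alive,v1) N0.N1=(alive,v2) N0.N2=(suspect,v1)
Op 10: N0 marks N2=alive -> (alive,v2)

Answer: N0=alive,1 N1=alive,2 N2=suspect,1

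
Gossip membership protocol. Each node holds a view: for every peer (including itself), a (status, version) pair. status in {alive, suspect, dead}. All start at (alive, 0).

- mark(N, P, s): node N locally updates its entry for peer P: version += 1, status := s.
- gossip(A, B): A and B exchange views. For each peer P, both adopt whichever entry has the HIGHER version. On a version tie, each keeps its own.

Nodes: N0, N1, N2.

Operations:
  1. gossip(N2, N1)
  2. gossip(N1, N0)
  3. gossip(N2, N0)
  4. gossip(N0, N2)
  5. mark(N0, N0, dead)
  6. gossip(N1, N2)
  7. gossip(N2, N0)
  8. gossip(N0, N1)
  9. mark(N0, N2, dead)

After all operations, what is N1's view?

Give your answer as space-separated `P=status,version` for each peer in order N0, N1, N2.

Answer: N0=dead,1 N1=alive,0 N2=alive,0

Derivation:
Op 1: gossip N2<->N1 -> N2.N0=(alive,v0) N2.N1=(alive,v0) N2.N2=(alive,v0) | N1.N0=(alive,v0) N1.N1=(alive,v0) N1.N2=(alive,v0)
Op 2: gossip N1<->N0 -> N1.N0=(alive,v0) N1.N1=(alive,v0) N1.N2=(alive,v0) | N0.N0=(alive,v0) N0.N1=(alive,v0) N0.N2=(alive,v0)
Op 3: gossip N2<->N0 -> N2.N0=(alive,v0) N2.N1=(alive,v0) N2.N2=(alive,v0) | N0.N0=(alive,v0) N0.N1=(alive,v0) N0.N2=(alive,v0)
Op 4: gossip N0<->N2 -> N0.N0=(alive,v0) N0.N1=(alive,v0) N0.N2=(alive,v0) | N2.N0=(alive,v0) N2.N1=(alive,v0) N2.N2=(alive,v0)
Op 5: N0 marks N0=dead -> (dead,v1)
Op 6: gossip N1<->N2 -> N1.N0=(alive,v0) N1.N1=(alive,v0) N1.N2=(alive,v0) | N2.N0=(alive,v0) N2.N1=(alive,v0) N2.N2=(alive,v0)
Op 7: gossip N2<->N0 -> N2.N0=(dead,v1) N2.N1=(alive,v0) N2.N2=(alive,v0) | N0.N0=(dead,v1) N0.N1=(alive,v0) N0.N2=(alive,v0)
Op 8: gossip N0<->N1 -> N0.N0=(dead,v1) N0.N1=(alive,v0) N0.N2=(alive,v0) | N1.N0=(dead,v1) N1.N1=(alive,v0) N1.N2=(alive,v0)
Op 9: N0 marks N2=dead -> (dead,v1)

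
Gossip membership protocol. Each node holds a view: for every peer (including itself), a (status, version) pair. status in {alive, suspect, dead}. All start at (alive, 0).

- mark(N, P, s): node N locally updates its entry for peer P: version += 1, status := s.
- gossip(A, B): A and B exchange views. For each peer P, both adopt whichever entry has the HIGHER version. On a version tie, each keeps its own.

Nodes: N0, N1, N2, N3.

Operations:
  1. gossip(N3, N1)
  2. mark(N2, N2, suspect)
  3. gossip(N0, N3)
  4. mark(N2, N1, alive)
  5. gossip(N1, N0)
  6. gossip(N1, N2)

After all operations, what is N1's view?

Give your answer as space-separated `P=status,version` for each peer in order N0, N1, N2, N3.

Answer: N0=alive,0 N1=alive,1 N2=suspect,1 N3=alive,0

Derivation:
Op 1: gossip N3<->N1 -> N3.N0=(alive,v0) N3.N1=(alive,v0) N3.N2=(alive,v0) N3.N3=(alive,v0) | N1.N0=(alive,v0) N1.N1=(alive,v0) N1.N2=(alive,v0) N1.N3=(alive,v0)
Op 2: N2 marks N2=suspect -> (suspect,v1)
Op 3: gossip N0<->N3 -> N0.N0=(alive,v0) N0.N1=(alive,v0) N0.N2=(alive,v0) N0.N3=(alive,v0) | N3.N0=(alive,v0) N3.N1=(alive,v0) N3.N2=(alive,v0) N3.N3=(alive,v0)
Op 4: N2 marks N1=alive -> (alive,v1)
Op 5: gossip N1<->N0 -> N1.N0=(alive,v0) N1.N1=(alive,v0) N1.N2=(alive,v0) N1.N3=(alive,v0) | N0.N0=(alive,v0) N0.N1=(alive,v0) N0.N2=(alive,v0) N0.N3=(alive,v0)
Op 6: gossip N1<->N2 -> N1.N0=(alive,v0) N1.N1=(alive,v1) N1.N2=(suspect,v1) N1.N3=(alive,v0) | N2.N0=(alive,v0) N2.N1=(alive,v1) N2.N2=(suspect,v1) N2.N3=(alive,v0)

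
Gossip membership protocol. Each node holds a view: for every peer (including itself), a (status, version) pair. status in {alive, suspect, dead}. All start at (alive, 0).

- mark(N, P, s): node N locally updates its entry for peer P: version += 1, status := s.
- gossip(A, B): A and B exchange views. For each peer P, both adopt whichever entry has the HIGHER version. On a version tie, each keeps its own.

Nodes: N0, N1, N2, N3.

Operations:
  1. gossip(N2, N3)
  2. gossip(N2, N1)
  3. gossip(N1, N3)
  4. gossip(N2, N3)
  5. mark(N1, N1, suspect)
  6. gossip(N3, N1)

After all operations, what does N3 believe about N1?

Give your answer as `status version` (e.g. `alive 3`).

Answer: suspect 1

Derivation:
Op 1: gossip N2<->N3 -> N2.N0=(alive,v0) N2.N1=(alive,v0) N2.N2=(alive,v0) N2.N3=(alive,v0) | N3.N0=(alive,v0) N3.N1=(alive,v0) N3.N2=(alive,v0) N3.N3=(alive,v0)
Op 2: gossip N2<->N1 -> N2.N0=(alive,v0) N2.N1=(alive,v0) N2.N2=(alive,v0) N2.N3=(alive,v0) | N1.N0=(alive,v0) N1.N1=(alive,v0) N1.N2=(alive,v0) N1.N3=(alive,v0)
Op 3: gossip N1<->N3 -> N1.N0=(alive,v0) N1.N1=(alive,v0) N1.N2=(alive,v0) N1.N3=(alive,v0) | N3.N0=(alive,v0) N3.N1=(alive,v0) N3.N2=(alive,v0) N3.N3=(alive,v0)
Op 4: gossip N2<->N3 -> N2.N0=(alive,v0) N2.N1=(alive,v0) N2.N2=(alive,v0) N2.N3=(alive,v0) | N3.N0=(alive,v0) N3.N1=(alive,v0) N3.N2=(alive,v0) N3.N3=(alive,v0)
Op 5: N1 marks N1=suspect -> (suspect,v1)
Op 6: gossip N3<->N1 -> N3.N0=(alive,v0) N3.N1=(suspect,v1) N3.N2=(alive,v0) N3.N3=(alive,v0) | N1.N0=(alive,v0) N1.N1=(suspect,v1) N1.N2=(alive,v0) N1.N3=(alive,v0)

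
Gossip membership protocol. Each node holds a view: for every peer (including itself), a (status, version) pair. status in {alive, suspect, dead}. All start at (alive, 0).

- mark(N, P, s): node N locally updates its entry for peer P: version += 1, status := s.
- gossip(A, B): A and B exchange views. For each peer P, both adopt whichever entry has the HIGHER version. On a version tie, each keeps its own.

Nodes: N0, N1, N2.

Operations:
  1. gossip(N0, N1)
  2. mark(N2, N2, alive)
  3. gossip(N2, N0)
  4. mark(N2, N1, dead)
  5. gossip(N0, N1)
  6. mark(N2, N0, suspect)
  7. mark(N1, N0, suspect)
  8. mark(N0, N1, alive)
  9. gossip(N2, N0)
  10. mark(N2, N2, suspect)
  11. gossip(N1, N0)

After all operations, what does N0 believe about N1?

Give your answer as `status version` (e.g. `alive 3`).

Op 1: gossip N0<->N1 -> N0.N0=(alive,v0) N0.N1=(alive,v0) N0.N2=(alive,v0) | N1.N0=(alive,v0) N1.N1=(alive,v0) N1.N2=(alive,v0)
Op 2: N2 marks N2=alive -> (alive,v1)
Op 3: gossip N2<->N0 -> N2.N0=(alive,v0) N2.N1=(alive,v0) N2.N2=(alive,v1) | N0.N0=(alive,v0) N0.N1=(alive,v0) N0.N2=(alive,v1)
Op 4: N2 marks N1=dead -> (dead,v1)
Op 5: gossip N0<->N1 -> N0.N0=(alive,v0) N0.N1=(alive,v0) N0.N2=(alive,v1) | N1.N0=(alive,v0) N1.N1=(alive,v0) N1.N2=(alive,v1)
Op 6: N2 marks N0=suspect -> (suspect,v1)
Op 7: N1 marks N0=suspect -> (suspect,v1)
Op 8: N0 marks N1=alive -> (alive,v1)
Op 9: gossip N2<->N0 -> N2.N0=(suspect,v1) N2.N1=(dead,v1) N2.N2=(alive,v1) | N0.N0=(suspect,v1) N0.N1=(alive,v1) N0.N2=(alive,v1)
Op 10: N2 marks N2=suspect -> (suspect,v2)
Op 11: gossip N1<->N0 -> N1.N0=(suspect,v1) N1.N1=(alive,v1) N1.N2=(alive,v1) | N0.N0=(suspect,v1) N0.N1=(alive,v1) N0.N2=(alive,v1)

Answer: alive 1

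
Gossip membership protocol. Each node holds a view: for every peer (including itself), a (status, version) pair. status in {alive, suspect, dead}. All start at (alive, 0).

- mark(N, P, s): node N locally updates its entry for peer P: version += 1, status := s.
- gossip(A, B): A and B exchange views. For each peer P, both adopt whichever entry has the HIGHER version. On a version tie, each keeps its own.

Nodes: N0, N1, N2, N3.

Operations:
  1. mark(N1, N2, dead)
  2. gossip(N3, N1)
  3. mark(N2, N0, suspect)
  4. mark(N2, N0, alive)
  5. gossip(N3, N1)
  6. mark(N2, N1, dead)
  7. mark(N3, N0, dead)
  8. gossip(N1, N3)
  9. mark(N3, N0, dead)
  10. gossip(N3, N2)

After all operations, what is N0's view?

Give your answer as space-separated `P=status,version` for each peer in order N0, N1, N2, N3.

Op 1: N1 marks N2=dead -> (dead,v1)
Op 2: gossip N3<->N1 -> N3.N0=(alive,v0) N3.N1=(alive,v0) N3.N2=(dead,v1) N3.N3=(alive,v0) | N1.N0=(alive,v0) N1.N1=(alive,v0) N1.N2=(dead,v1) N1.N3=(alive,v0)
Op 3: N2 marks N0=suspect -> (suspect,v1)
Op 4: N2 marks N0=alive -> (alive,v2)
Op 5: gossip N3<->N1 -> N3.N0=(alive,v0) N3.N1=(alive,v0) N3.N2=(dead,v1) N3.N3=(alive,v0) | N1.N0=(alive,v0) N1.N1=(alive,v0) N1.N2=(dead,v1) N1.N3=(alive,v0)
Op 6: N2 marks N1=dead -> (dead,v1)
Op 7: N3 marks N0=dead -> (dead,v1)
Op 8: gossip N1<->N3 -> N1.N0=(dead,v1) N1.N1=(alive,v0) N1.N2=(dead,v1) N1.N3=(alive,v0) | N3.N0=(dead,v1) N3.N1=(alive,v0) N3.N2=(dead,v1) N3.N3=(alive,v0)
Op 9: N3 marks N0=dead -> (dead,v2)
Op 10: gossip N3<->N2 -> N3.N0=(dead,v2) N3.N1=(dead,v1) N3.N2=(dead,v1) N3.N3=(alive,v0) | N2.N0=(alive,v2) N2.N1=(dead,v1) N2.N2=(dead,v1) N2.N3=(alive,v0)

Answer: N0=alive,0 N1=alive,0 N2=alive,0 N3=alive,0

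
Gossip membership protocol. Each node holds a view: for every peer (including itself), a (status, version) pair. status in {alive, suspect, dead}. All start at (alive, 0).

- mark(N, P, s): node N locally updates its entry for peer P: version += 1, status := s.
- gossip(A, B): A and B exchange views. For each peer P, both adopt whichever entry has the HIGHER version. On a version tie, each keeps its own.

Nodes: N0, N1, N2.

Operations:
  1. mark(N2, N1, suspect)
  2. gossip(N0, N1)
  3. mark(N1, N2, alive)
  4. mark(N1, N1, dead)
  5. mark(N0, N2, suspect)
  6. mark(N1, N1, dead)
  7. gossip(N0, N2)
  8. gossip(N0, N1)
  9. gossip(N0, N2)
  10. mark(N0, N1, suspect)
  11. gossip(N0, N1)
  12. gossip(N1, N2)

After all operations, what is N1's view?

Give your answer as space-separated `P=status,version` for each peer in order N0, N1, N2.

Answer: N0=alive,0 N1=suspect,3 N2=alive,1

Derivation:
Op 1: N2 marks N1=suspect -> (suspect,v1)
Op 2: gossip N0<->N1 -> N0.N0=(alive,v0) N0.N1=(alive,v0) N0.N2=(alive,v0) | N1.N0=(alive,v0) N1.N1=(alive,v0) N1.N2=(alive,v0)
Op 3: N1 marks N2=alive -> (alive,v1)
Op 4: N1 marks N1=dead -> (dead,v1)
Op 5: N0 marks N2=suspect -> (suspect,v1)
Op 6: N1 marks N1=dead -> (dead,v2)
Op 7: gossip N0<->N2 -> N0.N0=(alive,v0) N0.N1=(suspect,v1) N0.N2=(suspect,v1) | N2.N0=(alive,v0) N2.N1=(suspect,v1) N2.N2=(suspect,v1)
Op 8: gossip N0<->N1 -> N0.N0=(alive,v0) N0.N1=(dead,v2) N0.N2=(suspect,v1) | N1.N0=(alive,v0) N1.N1=(dead,v2) N1.N2=(alive,v1)
Op 9: gossip N0<->N2 -> N0.N0=(alive,v0) N0.N1=(dead,v2) N0.N2=(suspect,v1) | N2.N0=(alive,v0) N2.N1=(dead,v2) N2.N2=(suspect,v1)
Op 10: N0 marks N1=suspect -> (suspect,v3)
Op 11: gossip N0<->N1 -> N0.N0=(alive,v0) N0.N1=(suspect,v3) N0.N2=(suspect,v1) | N1.N0=(alive,v0) N1.N1=(suspect,v3) N1.N2=(alive,v1)
Op 12: gossip N1<->N2 -> N1.N0=(alive,v0) N1.N1=(suspect,v3) N1.N2=(alive,v1) | N2.N0=(alive,v0) N2.N1=(suspect,v3) N2.N2=(suspect,v1)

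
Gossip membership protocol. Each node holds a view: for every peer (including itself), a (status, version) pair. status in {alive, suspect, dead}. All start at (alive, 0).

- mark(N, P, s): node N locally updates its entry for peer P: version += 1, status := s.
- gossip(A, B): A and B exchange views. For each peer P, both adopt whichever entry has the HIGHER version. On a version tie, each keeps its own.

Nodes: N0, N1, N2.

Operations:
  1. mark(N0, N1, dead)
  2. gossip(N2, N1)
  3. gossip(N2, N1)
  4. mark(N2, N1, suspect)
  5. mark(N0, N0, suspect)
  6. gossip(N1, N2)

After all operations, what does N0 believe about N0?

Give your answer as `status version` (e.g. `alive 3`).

Answer: suspect 1

Derivation:
Op 1: N0 marks N1=dead -> (dead,v1)
Op 2: gossip N2<->N1 -> N2.N0=(alive,v0) N2.N1=(alive,v0) N2.N2=(alive,v0) | N1.N0=(alive,v0) N1.N1=(alive,v0) N1.N2=(alive,v0)
Op 3: gossip N2<->N1 -> N2.N0=(alive,v0) N2.N1=(alive,v0) N2.N2=(alive,v0) | N1.N0=(alive,v0) N1.N1=(alive,v0) N1.N2=(alive,v0)
Op 4: N2 marks N1=suspect -> (suspect,v1)
Op 5: N0 marks N0=suspect -> (suspect,v1)
Op 6: gossip N1<->N2 -> N1.N0=(alive,v0) N1.N1=(suspect,v1) N1.N2=(alive,v0) | N2.N0=(alive,v0) N2.N1=(suspect,v1) N2.N2=(alive,v0)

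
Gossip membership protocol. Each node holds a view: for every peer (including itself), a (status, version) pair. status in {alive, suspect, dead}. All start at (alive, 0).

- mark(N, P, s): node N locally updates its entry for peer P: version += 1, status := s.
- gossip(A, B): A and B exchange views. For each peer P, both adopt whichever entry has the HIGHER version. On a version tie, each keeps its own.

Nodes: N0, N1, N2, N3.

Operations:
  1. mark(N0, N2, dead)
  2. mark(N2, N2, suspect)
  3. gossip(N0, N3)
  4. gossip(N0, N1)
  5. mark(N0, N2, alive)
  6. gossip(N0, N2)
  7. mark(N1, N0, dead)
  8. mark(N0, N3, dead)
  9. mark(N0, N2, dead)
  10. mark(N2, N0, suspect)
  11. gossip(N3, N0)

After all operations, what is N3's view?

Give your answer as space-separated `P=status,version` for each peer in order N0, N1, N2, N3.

Answer: N0=alive,0 N1=alive,0 N2=dead,3 N3=dead,1

Derivation:
Op 1: N0 marks N2=dead -> (dead,v1)
Op 2: N2 marks N2=suspect -> (suspect,v1)
Op 3: gossip N0<->N3 -> N0.N0=(alive,v0) N0.N1=(alive,v0) N0.N2=(dead,v1) N0.N3=(alive,v0) | N3.N0=(alive,v0) N3.N1=(alive,v0) N3.N2=(dead,v1) N3.N3=(alive,v0)
Op 4: gossip N0<->N1 -> N0.N0=(alive,v0) N0.N1=(alive,v0) N0.N2=(dead,v1) N0.N3=(alive,v0) | N1.N0=(alive,v0) N1.N1=(alive,v0) N1.N2=(dead,v1) N1.N3=(alive,v0)
Op 5: N0 marks N2=alive -> (alive,v2)
Op 6: gossip N0<->N2 -> N0.N0=(alive,v0) N0.N1=(alive,v0) N0.N2=(alive,v2) N0.N3=(alive,v0) | N2.N0=(alive,v0) N2.N1=(alive,v0) N2.N2=(alive,v2) N2.N3=(alive,v0)
Op 7: N1 marks N0=dead -> (dead,v1)
Op 8: N0 marks N3=dead -> (dead,v1)
Op 9: N0 marks N2=dead -> (dead,v3)
Op 10: N2 marks N0=suspect -> (suspect,v1)
Op 11: gossip N3<->N0 -> N3.N0=(alive,v0) N3.N1=(alive,v0) N3.N2=(dead,v3) N3.N3=(dead,v1) | N0.N0=(alive,v0) N0.N1=(alive,v0) N0.N2=(dead,v3) N0.N3=(dead,v1)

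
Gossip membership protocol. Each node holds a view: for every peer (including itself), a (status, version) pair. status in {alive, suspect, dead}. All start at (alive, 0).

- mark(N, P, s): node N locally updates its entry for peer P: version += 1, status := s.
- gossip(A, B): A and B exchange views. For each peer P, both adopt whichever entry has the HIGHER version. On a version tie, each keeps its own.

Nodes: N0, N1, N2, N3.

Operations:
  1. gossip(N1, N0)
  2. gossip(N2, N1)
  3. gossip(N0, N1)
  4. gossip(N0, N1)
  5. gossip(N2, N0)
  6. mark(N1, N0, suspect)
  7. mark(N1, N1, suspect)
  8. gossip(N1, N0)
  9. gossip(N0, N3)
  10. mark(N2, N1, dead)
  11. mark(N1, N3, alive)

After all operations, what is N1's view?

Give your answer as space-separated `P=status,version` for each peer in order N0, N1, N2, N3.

Answer: N0=suspect,1 N1=suspect,1 N2=alive,0 N3=alive,1

Derivation:
Op 1: gossip N1<->N0 -> N1.N0=(alive,v0) N1.N1=(alive,v0) N1.N2=(alive,v0) N1.N3=(alive,v0) | N0.N0=(alive,v0) N0.N1=(alive,v0) N0.N2=(alive,v0) N0.N3=(alive,v0)
Op 2: gossip N2<->N1 -> N2.N0=(alive,v0) N2.N1=(alive,v0) N2.N2=(alive,v0) N2.N3=(alive,v0) | N1.N0=(alive,v0) N1.N1=(alive,v0) N1.N2=(alive,v0) N1.N3=(alive,v0)
Op 3: gossip N0<->N1 -> N0.N0=(alive,v0) N0.N1=(alive,v0) N0.N2=(alive,v0) N0.N3=(alive,v0) | N1.N0=(alive,v0) N1.N1=(alive,v0) N1.N2=(alive,v0) N1.N3=(alive,v0)
Op 4: gossip N0<->N1 -> N0.N0=(alive,v0) N0.N1=(alive,v0) N0.N2=(alive,v0) N0.N3=(alive,v0) | N1.N0=(alive,v0) N1.N1=(alive,v0) N1.N2=(alive,v0) N1.N3=(alive,v0)
Op 5: gossip N2<->N0 -> N2.N0=(alive,v0) N2.N1=(alive,v0) N2.N2=(alive,v0) N2.N3=(alive,v0) | N0.N0=(alive,v0) N0.N1=(alive,v0) N0.N2=(alive,v0) N0.N3=(alive,v0)
Op 6: N1 marks N0=suspect -> (suspect,v1)
Op 7: N1 marks N1=suspect -> (suspect,v1)
Op 8: gossip N1<->N0 -> N1.N0=(suspect,v1) N1.N1=(suspect,v1) N1.N2=(alive,v0) N1.N3=(alive,v0) | N0.N0=(suspect,v1) N0.N1=(suspect,v1) N0.N2=(alive,v0) N0.N3=(alive,v0)
Op 9: gossip N0<->N3 -> N0.N0=(suspect,v1) N0.N1=(suspect,v1) N0.N2=(alive,v0) N0.N3=(alive,v0) | N3.N0=(suspect,v1) N3.N1=(suspect,v1) N3.N2=(alive,v0) N3.N3=(alive,v0)
Op 10: N2 marks N1=dead -> (dead,v1)
Op 11: N1 marks N3=alive -> (alive,v1)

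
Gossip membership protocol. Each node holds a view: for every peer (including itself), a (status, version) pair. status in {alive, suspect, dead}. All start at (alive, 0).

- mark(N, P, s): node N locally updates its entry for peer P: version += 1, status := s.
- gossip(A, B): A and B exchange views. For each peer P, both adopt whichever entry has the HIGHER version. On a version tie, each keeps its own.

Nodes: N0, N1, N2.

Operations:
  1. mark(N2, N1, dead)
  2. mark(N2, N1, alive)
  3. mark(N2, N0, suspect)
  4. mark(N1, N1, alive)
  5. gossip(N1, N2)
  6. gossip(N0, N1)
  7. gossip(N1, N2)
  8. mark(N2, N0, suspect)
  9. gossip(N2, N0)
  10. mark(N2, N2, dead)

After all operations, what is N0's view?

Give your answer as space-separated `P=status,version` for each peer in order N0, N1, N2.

Op 1: N2 marks N1=dead -> (dead,v1)
Op 2: N2 marks N1=alive -> (alive,v2)
Op 3: N2 marks N0=suspect -> (suspect,v1)
Op 4: N1 marks N1=alive -> (alive,v1)
Op 5: gossip N1<->N2 -> N1.N0=(suspect,v1) N1.N1=(alive,v2) N1.N2=(alive,v0) | N2.N0=(suspect,v1) N2.N1=(alive,v2) N2.N2=(alive,v0)
Op 6: gossip N0<->N1 -> N0.N0=(suspect,v1) N0.N1=(alive,v2) N0.N2=(alive,v0) | N1.N0=(suspect,v1) N1.N1=(alive,v2) N1.N2=(alive,v0)
Op 7: gossip N1<->N2 -> N1.N0=(suspect,v1) N1.N1=(alive,v2) N1.N2=(alive,v0) | N2.N0=(suspect,v1) N2.N1=(alive,v2) N2.N2=(alive,v0)
Op 8: N2 marks N0=suspect -> (suspect,v2)
Op 9: gossip N2<->N0 -> N2.N0=(suspect,v2) N2.N1=(alive,v2) N2.N2=(alive,v0) | N0.N0=(suspect,v2) N0.N1=(alive,v2) N0.N2=(alive,v0)
Op 10: N2 marks N2=dead -> (dead,v1)

Answer: N0=suspect,2 N1=alive,2 N2=alive,0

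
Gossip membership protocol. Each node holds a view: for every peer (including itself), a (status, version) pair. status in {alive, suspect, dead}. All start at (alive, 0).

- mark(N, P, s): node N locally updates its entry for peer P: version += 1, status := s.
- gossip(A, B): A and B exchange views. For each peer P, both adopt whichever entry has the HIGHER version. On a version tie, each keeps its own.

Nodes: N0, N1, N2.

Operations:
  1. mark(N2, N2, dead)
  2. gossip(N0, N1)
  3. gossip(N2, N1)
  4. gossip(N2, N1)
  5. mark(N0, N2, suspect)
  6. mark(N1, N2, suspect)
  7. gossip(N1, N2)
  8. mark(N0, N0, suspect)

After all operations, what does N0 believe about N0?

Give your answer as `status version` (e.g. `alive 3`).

Answer: suspect 1

Derivation:
Op 1: N2 marks N2=dead -> (dead,v1)
Op 2: gossip N0<->N1 -> N0.N0=(alive,v0) N0.N1=(alive,v0) N0.N2=(alive,v0) | N1.N0=(alive,v0) N1.N1=(alive,v0) N1.N2=(alive,v0)
Op 3: gossip N2<->N1 -> N2.N0=(alive,v0) N2.N1=(alive,v0) N2.N2=(dead,v1) | N1.N0=(alive,v0) N1.N1=(alive,v0) N1.N2=(dead,v1)
Op 4: gossip N2<->N1 -> N2.N0=(alive,v0) N2.N1=(alive,v0) N2.N2=(dead,v1) | N1.N0=(alive,v0) N1.N1=(alive,v0) N1.N2=(dead,v1)
Op 5: N0 marks N2=suspect -> (suspect,v1)
Op 6: N1 marks N2=suspect -> (suspect,v2)
Op 7: gossip N1<->N2 -> N1.N0=(alive,v0) N1.N1=(alive,v0) N1.N2=(suspect,v2) | N2.N0=(alive,v0) N2.N1=(alive,v0) N2.N2=(suspect,v2)
Op 8: N0 marks N0=suspect -> (suspect,v1)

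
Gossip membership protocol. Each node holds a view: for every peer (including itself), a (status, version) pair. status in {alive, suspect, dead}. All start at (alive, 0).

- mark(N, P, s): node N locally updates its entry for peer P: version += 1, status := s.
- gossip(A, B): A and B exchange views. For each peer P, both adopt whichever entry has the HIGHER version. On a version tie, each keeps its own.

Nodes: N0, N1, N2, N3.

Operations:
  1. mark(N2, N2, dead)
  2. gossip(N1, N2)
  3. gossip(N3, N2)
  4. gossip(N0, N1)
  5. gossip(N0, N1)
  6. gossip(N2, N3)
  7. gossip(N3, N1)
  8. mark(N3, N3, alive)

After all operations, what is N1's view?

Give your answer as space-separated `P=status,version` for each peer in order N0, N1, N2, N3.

Op 1: N2 marks N2=dead -> (dead,v1)
Op 2: gossip N1<->N2 -> N1.N0=(alive,v0) N1.N1=(alive,v0) N1.N2=(dead,v1) N1.N3=(alive,v0) | N2.N0=(alive,v0) N2.N1=(alive,v0) N2.N2=(dead,v1) N2.N3=(alive,v0)
Op 3: gossip N3<->N2 -> N3.N0=(alive,v0) N3.N1=(alive,v0) N3.N2=(dead,v1) N3.N3=(alive,v0) | N2.N0=(alive,v0) N2.N1=(alive,v0) N2.N2=(dead,v1) N2.N3=(alive,v0)
Op 4: gossip N0<->N1 -> N0.N0=(alive,v0) N0.N1=(alive,v0) N0.N2=(dead,v1) N0.N3=(alive,v0) | N1.N0=(alive,v0) N1.N1=(alive,v0) N1.N2=(dead,v1) N1.N3=(alive,v0)
Op 5: gossip N0<->N1 -> N0.N0=(alive,v0) N0.N1=(alive,v0) N0.N2=(dead,v1) N0.N3=(alive,v0) | N1.N0=(alive,v0) N1.N1=(alive,v0) N1.N2=(dead,v1) N1.N3=(alive,v0)
Op 6: gossip N2<->N3 -> N2.N0=(alive,v0) N2.N1=(alive,v0) N2.N2=(dead,v1) N2.N3=(alive,v0) | N3.N0=(alive,v0) N3.N1=(alive,v0) N3.N2=(dead,v1) N3.N3=(alive,v0)
Op 7: gossip N3<->N1 -> N3.N0=(alive,v0) N3.N1=(alive,v0) N3.N2=(dead,v1) N3.N3=(alive,v0) | N1.N0=(alive,v0) N1.N1=(alive,v0) N1.N2=(dead,v1) N1.N3=(alive,v0)
Op 8: N3 marks N3=alive -> (alive,v1)

Answer: N0=alive,0 N1=alive,0 N2=dead,1 N3=alive,0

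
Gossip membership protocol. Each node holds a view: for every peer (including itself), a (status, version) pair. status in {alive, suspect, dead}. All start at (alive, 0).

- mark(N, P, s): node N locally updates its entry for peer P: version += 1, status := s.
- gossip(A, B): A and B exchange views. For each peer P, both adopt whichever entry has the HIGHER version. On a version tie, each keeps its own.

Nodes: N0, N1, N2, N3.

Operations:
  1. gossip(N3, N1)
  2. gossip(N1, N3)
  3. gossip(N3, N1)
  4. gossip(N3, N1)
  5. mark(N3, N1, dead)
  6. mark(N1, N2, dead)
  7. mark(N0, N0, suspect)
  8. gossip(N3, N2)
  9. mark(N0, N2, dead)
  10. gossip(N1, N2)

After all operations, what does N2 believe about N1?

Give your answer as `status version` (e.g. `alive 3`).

Answer: dead 1

Derivation:
Op 1: gossip N3<->N1 -> N3.N0=(alive,v0) N3.N1=(alive,v0) N3.N2=(alive,v0) N3.N3=(alive,v0) | N1.N0=(alive,v0) N1.N1=(alive,v0) N1.N2=(alive,v0) N1.N3=(alive,v0)
Op 2: gossip N1<->N3 -> N1.N0=(alive,v0) N1.N1=(alive,v0) N1.N2=(alive,v0) N1.N3=(alive,v0) | N3.N0=(alive,v0) N3.N1=(alive,v0) N3.N2=(alive,v0) N3.N3=(alive,v0)
Op 3: gossip N3<->N1 -> N3.N0=(alive,v0) N3.N1=(alive,v0) N3.N2=(alive,v0) N3.N3=(alive,v0) | N1.N0=(alive,v0) N1.N1=(alive,v0) N1.N2=(alive,v0) N1.N3=(alive,v0)
Op 4: gossip N3<->N1 -> N3.N0=(alive,v0) N3.N1=(alive,v0) N3.N2=(alive,v0) N3.N3=(alive,v0) | N1.N0=(alive,v0) N1.N1=(alive,v0) N1.N2=(alive,v0) N1.N3=(alive,v0)
Op 5: N3 marks N1=dead -> (dead,v1)
Op 6: N1 marks N2=dead -> (dead,v1)
Op 7: N0 marks N0=suspect -> (suspect,v1)
Op 8: gossip N3<->N2 -> N3.N0=(alive,v0) N3.N1=(dead,v1) N3.N2=(alive,v0) N3.N3=(alive,v0) | N2.N0=(alive,v0) N2.N1=(dead,v1) N2.N2=(alive,v0) N2.N3=(alive,v0)
Op 9: N0 marks N2=dead -> (dead,v1)
Op 10: gossip N1<->N2 -> N1.N0=(alive,v0) N1.N1=(dead,v1) N1.N2=(dead,v1) N1.N3=(alive,v0) | N2.N0=(alive,v0) N2.N1=(dead,v1) N2.N2=(dead,v1) N2.N3=(alive,v0)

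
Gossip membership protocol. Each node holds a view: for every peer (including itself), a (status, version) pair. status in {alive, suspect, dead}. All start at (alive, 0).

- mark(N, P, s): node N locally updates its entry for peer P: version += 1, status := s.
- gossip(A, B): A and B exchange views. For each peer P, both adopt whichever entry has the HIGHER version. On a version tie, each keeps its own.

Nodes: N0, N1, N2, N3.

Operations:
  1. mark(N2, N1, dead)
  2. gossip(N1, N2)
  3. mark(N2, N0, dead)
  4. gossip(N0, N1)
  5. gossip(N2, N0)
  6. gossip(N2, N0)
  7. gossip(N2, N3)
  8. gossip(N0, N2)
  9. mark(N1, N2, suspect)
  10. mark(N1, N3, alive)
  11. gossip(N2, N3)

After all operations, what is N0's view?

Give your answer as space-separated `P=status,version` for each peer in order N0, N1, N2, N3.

Answer: N0=dead,1 N1=dead,1 N2=alive,0 N3=alive,0

Derivation:
Op 1: N2 marks N1=dead -> (dead,v1)
Op 2: gossip N1<->N2 -> N1.N0=(alive,v0) N1.N1=(dead,v1) N1.N2=(alive,v0) N1.N3=(alive,v0) | N2.N0=(alive,v0) N2.N1=(dead,v1) N2.N2=(alive,v0) N2.N3=(alive,v0)
Op 3: N2 marks N0=dead -> (dead,v1)
Op 4: gossip N0<->N1 -> N0.N0=(alive,v0) N0.N1=(dead,v1) N0.N2=(alive,v0) N0.N3=(alive,v0) | N1.N0=(alive,v0) N1.N1=(dead,v1) N1.N2=(alive,v0) N1.N3=(alive,v0)
Op 5: gossip N2<->N0 -> N2.N0=(dead,v1) N2.N1=(dead,v1) N2.N2=(alive,v0) N2.N3=(alive,v0) | N0.N0=(dead,v1) N0.N1=(dead,v1) N0.N2=(alive,v0) N0.N3=(alive,v0)
Op 6: gossip N2<->N0 -> N2.N0=(dead,v1) N2.N1=(dead,v1) N2.N2=(alive,v0) N2.N3=(alive,v0) | N0.N0=(dead,v1) N0.N1=(dead,v1) N0.N2=(alive,v0) N0.N3=(alive,v0)
Op 7: gossip N2<->N3 -> N2.N0=(dead,v1) N2.N1=(dead,v1) N2.N2=(alive,v0) N2.N3=(alive,v0) | N3.N0=(dead,v1) N3.N1=(dead,v1) N3.N2=(alive,v0) N3.N3=(alive,v0)
Op 8: gossip N0<->N2 -> N0.N0=(dead,v1) N0.N1=(dead,v1) N0.N2=(alive,v0) N0.N3=(alive,v0) | N2.N0=(dead,v1) N2.N1=(dead,v1) N2.N2=(alive,v0) N2.N3=(alive,v0)
Op 9: N1 marks N2=suspect -> (suspect,v1)
Op 10: N1 marks N3=alive -> (alive,v1)
Op 11: gossip N2<->N3 -> N2.N0=(dead,v1) N2.N1=(dead,v1) N2.N2=(alive,v0) N2.N3=(alive,v0) | N3.N0=(dead,v1) N3.N1=(dead,v1) N3.N2=(alive,v0) N3.N3=(alive,v0)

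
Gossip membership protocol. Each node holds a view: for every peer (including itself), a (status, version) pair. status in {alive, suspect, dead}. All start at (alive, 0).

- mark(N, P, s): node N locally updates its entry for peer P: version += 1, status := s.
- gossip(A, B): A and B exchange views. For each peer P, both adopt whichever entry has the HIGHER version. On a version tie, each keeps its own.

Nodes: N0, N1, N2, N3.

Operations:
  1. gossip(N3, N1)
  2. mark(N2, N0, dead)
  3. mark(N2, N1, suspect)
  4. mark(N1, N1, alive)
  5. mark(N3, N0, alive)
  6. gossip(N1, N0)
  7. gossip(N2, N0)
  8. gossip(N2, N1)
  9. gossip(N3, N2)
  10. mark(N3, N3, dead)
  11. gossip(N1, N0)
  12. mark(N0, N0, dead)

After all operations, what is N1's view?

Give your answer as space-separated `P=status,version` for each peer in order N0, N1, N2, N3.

Op 1: gossip N3<->N1 -> N3.N0=(alive,v0) N3.N1=(alive,v0) N3.N2=(alive,v0) N3.N3=(alive,v0) | N1.N0=(alive,v0) N1.N1=(alive,v0) N1.N2=(alive,v0) N1.N3=(alive,v0)
Op 2: N2 marks N0=dead -> (dead,v1)
Op 3: N2 marks N1=suspect -> (suspect,v1)
Op 4: N1 marks N1=alive -> (alive,v1)
Op 5: N3 marks N0=alive -> (alive,v1)
Op 6: gossip N1<->N0 -> N1.N0=(alive,v0) N1.N1=(alive,v1) N1.N2=(alive,v0) N1.N3=(alive,v0) | N0.N0=(alive,v0) N0.N1=(alive,v1) N0.N2=(alive,v0) N0.N3=(alive,v0)
Op 7: gossip N2<->N0 -> N2.N0=(dead,v1) N2.N1=(suspect,v1) N2.N2=(alive,v0) N2.N3=(alive,v0) | N0.N0=(dead,v1) N0.N1=(alive,v1) N0.N2=(alive,v0) N0.N3=(alive,v0)
Op 8: gossip N2<->N1 -> N2.N0=(dead,v1) N2.N1=(suspect,v1) N2.N2=(alive,v0) N2.N3=(alive,v0) | N1.N0=(dead,v1) N1.N1=(alive,v1) N1.N2=(alive,v0) N1.N3=(alive,v0)
Op 9: gossip N3<->N2 -> N3.N0=(alive,v1) N3.N1=(suspect,v1) N3.N2=(alive,v0) N3.N3=(alive,v0) | N2.N0=(dead,v1) N2.N1=(suspect,v1) N2.N2=(alive,v0) N2.N3=(alive,v0)
Op 10: N3 marks N3=dead -> (dead,v1)
Op 11: gossip N1<->N0 -> N1.N0=(dead,v1) N1.N1=(alive,v1) N1.N2=(alive,v0) N1.N3=(alive,v0) | N0.N0=(dead,v1) N0.N1=(alive,v1) N0.N2=(alive,v0) N0.N3=(alive,v0)
Op 12: N0 marks N0=dead -> (dead,v2)

Answer: N0=dead,1 N1=alive,1 N2=alive,0 N3=alive,0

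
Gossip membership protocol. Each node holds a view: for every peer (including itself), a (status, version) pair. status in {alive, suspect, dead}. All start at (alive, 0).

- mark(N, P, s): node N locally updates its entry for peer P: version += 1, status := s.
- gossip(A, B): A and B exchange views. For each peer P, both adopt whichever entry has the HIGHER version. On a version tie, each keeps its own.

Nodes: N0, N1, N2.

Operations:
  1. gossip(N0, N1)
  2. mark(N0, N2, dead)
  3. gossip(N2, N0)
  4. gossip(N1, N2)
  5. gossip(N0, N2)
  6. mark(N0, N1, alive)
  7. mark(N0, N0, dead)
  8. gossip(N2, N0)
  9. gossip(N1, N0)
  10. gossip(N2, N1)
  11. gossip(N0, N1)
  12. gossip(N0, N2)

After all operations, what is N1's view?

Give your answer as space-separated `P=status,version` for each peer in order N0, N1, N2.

Op 1: gossip N0<->N1 -> N0.N0=(alive,v0) N0.N1=(alive,v0) N0.N2=(alive,v0) | N1.N0=(alive,v0) N1.N1=(alive,v0) N1.N2=(alive,v0)
Op 2: N0 marks N2=dead -> (dead,v1)
Op 3: gossip N2<->N0 -> N2.N0=(alive,v0) N2.N1=(alive,v0) N2.N2=(dead,v1) | N0.N0=(alive,v0) N0.N1=(alive,v0) N0.N2=(dead,v1)
Op 4: gossip N1<->N2 -> N1.N0=(alive,v0) N1.N1=(alive,v0) N1.N2=(dead,v1) | N2.N0=(alive,v0) N2.N1=(alive,v0) N2.N2=(dead,v1)
Op 5: gossip N0<->N2 -> N0.N0=(alive,v0) N0.N1=(alive,v0) N0.N2=(dead,v1) | N2.N0=(alive,v0) N2.N1=(alive,v0) N2.N2=(dead,v1)
Op 6: N0 marks N1=alive -> (alive,v1)
Op 7: N0 marks N0=dead -> (dead,v1)
Op 8: gossip N2<->N0 -> N2.N0=(dead,v1) N2.N1=(alive,v1) N2.N2=(dead,v1) | N0.N0=(dead,v1) N0.N1=(alive,v1) N0.N2=(dead,v1)
Op 9: gossip N1<->N0 -> N1.N0=(dead,v1) N1.N1=(alive,v1) N1.N2=(dead,v1) | N0.N0=(dead,v1) N0.N1=(alive,v1) N0.N2=(dead,v1)
Op 10: gossip N2<->N1 -> N2.N0=(dead,v1) N2.N1=(alive,v1) N2.N2=(dead,v1) | N1.N0=(dead,v1) N1.N1=(alive,v1) N1.N2=(dead,v1)
Op 11: gossip N0<->N1 -> N0.N0=(dead,v1) N0.N1=(alive,v1) N0.N2=(dead,v1) | N1.N0=(dead,v1) N1.N1=(alive,v1) N1.N2=(dead,v1)
Op 12: gossip N0<->N2 -> N0.N0=(dead,v1) N0.N1=(alive,v1) N0.N2=(dead,v1) | N2.N0=(dead,v1) N2.N1=(alive,v1) N2.N2=(dead,v1)

Answer: N0=dead,1 N1=alive,1 N2=dead,1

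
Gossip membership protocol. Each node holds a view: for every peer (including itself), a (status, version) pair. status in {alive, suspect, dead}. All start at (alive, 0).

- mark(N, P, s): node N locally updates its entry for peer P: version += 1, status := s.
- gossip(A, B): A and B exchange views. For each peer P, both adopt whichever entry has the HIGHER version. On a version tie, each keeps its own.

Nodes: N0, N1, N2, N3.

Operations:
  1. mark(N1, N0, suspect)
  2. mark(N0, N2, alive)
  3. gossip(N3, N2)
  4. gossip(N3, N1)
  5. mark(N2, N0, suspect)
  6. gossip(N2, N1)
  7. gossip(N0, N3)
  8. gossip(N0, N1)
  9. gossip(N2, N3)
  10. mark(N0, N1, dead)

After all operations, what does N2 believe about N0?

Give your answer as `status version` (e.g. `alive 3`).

Op 1: N1 marks N0=suspect -> (suspect,v1)
Op 2: N0 marks N2=alive -> (alive,v1)
Op 3: gossip N3<->N2 -> N3.N0=(alive,v0) N3.N1=(alive,v0) N3.N2=(alive,v0) N3.N3=(alive,v0) | N2.N0=(alive,v0) N2.N1=(alive,v0) N2.N2=(alive,v0) N2.N3=(alive,v0)
Op 4: gossip N3<->N1 -> N3.N0=(suspect,v1) N3.N1=(alive,v0) N3.N2=(alive,v0) N3.N3=(alive,v0) | N1.N0=(suspect,v1) N1.N1=(alive,v0) N1.N2=(alive,v0) N1.N3=(alive,v0)
Op 5: N2 marks N0=suspect -> (suspect,v1)
Op 6: gossip N2<->N1 -> N2.N0=(suspect,v1) N2.N1=(alive,v0) N2.N2=(alive,v0) N2.N3=(alive,v0) | N1.N0=(suspect,v1) N1.N1=(alive,v0) N1.N2=(alive,v0) N1.N3=(alive,v0)
Op 7: gossip N0<->N3 -> N0.N0=(suspect,v1) N0.N1=(alive,v0) N0.N2=(alive,v1) N0.N3=(alive,v0) | N3.N0=(suspect,v1) N3.N1=(alive,v0) N3.N2=(alive,v1) N3.N3=(alive,v0)
Op 8: gossip N0<->N1 -> N0.N0=(suspect,v1) N0.N1=(alive,v0) N0.N2=(alive,v1) N0.N3=(alive,v0) | N1.N0=(suspect,v1) N1.N1=(alive,v0) N1.N2=(alive,v1) N1.N3=(alive,v0)
Op 9: gossip N2<->N3 -> N2.N0=(suspect,v1) N2.N1=(alive,v0) N2.N2=(alive,v1) N2.N3=(alive,v0) | N3.N0=(suspect,v1) N3.N1=(alive,v0) N3.N2=(alive,v1) N3.N3=(alive,v0)
Op 10: N0 marks N1=dead -> (dead,v1)

Answer: suspect 1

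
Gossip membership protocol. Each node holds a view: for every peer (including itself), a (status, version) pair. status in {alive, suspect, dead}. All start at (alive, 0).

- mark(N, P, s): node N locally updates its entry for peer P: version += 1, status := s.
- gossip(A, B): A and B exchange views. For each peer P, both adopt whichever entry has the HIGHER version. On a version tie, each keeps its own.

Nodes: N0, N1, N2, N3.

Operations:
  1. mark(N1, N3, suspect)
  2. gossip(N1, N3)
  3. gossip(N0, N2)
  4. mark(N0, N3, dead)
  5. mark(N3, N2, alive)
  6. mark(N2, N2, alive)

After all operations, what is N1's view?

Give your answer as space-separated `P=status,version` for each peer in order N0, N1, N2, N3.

Op 1: N1 marks N3=suspect -> (suspect,v1)
Op 2: gossip N1<->N3 -> N1.N0=(alive,v0) N1.N1=(alive,v0) N1.N2=(alive,v0) N1.N3=(suspect,v1) | N3.N0=(alive,v0) N3.N1=(alive,v0) N3.N2=(alive,v0) N3.N3=(suspect,v1)
Op 3: gossip N0<->N2 -> N0.N0=(alive,v0) N0.N1=(alive,v0) N0.N2=(alive,v0) N0.N3=(alive,v0) | N2.N0=(alive,v0) N2.N1=(alive,v0) N2.N2=(alive,v0) N2.N3=(alive,v0)
Op 4: N0 marks N3=dead -> (dead,v1)
Op 5: N3 marks N2=alive -> (alive,v1)
Op 6: N2 marks N2=alive -> (alive,v1)

Answer: N0=alive,0 N1=alive,0 N2=alive,0 N3=suspect,1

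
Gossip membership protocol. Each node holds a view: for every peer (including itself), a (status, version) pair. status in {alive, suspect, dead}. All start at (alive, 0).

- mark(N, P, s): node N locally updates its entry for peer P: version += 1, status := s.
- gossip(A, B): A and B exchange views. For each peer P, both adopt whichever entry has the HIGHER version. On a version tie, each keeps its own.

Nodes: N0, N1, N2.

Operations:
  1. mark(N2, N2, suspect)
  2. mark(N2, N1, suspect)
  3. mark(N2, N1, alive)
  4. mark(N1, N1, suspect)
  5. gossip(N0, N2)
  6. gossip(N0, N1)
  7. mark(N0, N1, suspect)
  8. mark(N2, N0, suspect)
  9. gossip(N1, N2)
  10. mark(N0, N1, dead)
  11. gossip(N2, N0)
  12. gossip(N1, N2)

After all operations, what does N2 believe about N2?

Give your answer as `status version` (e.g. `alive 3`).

Op 1: N2 marks N2=suspect -> (suspect,v1)
Op 2: N2 marks N1=suspect -> (suspect,v1)
Op 3: N2 marks N1=alive -> (alive,v2)
Op 4: N1 marks N1=suspect -> (suspect,v1)
Op 5: gossip N0<->N2 -> N0.N0=(alive,v0) N0.N1=(alive,v2) N0.N2=(suspect,v1) | N2.N0=(alive,v0) N2.N1=(alive,v2) N2.N2=(suspect,v1)
Op 6: gossip N0<->N1 -> N0.N0=(alive,v0) N0.N1=(alive,v2) N0.N2=(suspect,v1) | N1.N0=(alive,v0) N1.N1=(alive,v2) N1.N2=(suspect,v1)
Op 7: N0 marks N1=suspect -> (suspect,v3)
Op 8: N2 marks N0=suspect -> (suspect,v1)
Op 9: gossip N1<->N2 -> N1.N0=(suspect,v1) N1.N1=(alive,v2) N1.N2=(suspect,v1) | N2.N0=(suspect,v1) N2.N1=(alive,v2) N2.N2=(suspect,v1)
Op 10: N0 marks N1=dead -> (dead,v4)
Op 11: gossip N2<->N0 -> N2.N0=(suspect,v1) N2.N1=(dead,v4) N2.N2=(suspect,v1) | N0.N0=(suspect,v1) N0.N1=(dead,v4) N0.N2=(suspect,v1)
Op 12: gossip N1<->N2 -> N1.N0=(suspect,v1) N1.N1=(dead,v4) N1.N2=(suspect,v1) | N2.N0=(suspect,v1) N2.N1=(dead,v4) N2.N2=(suspect,v1)

Answer: suspect 1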